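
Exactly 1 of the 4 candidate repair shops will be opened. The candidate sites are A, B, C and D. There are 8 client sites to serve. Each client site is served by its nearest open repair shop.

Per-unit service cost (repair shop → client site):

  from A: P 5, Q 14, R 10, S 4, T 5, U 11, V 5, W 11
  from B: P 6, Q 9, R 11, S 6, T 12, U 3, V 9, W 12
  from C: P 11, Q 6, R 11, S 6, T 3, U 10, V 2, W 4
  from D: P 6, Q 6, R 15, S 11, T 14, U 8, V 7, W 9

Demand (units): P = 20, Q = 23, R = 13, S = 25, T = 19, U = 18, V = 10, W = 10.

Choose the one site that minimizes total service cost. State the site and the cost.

Choose C only; total service cost 948.

With exactly 1 open, each client site uses its cheapest among the chosen.
{C}: P→C 11·20=220, Q→C 6·23=138, R→C 11·13=143, S→C 6·25=150, T→C 3·19=57, U→C 10·18=180, V→C 2·10=20, W→C 4·10=40. Service cost 948.
{A}: service cost 1105
{B}: service cost 1112
Among all 4 size-1 choices, {C} is lowest.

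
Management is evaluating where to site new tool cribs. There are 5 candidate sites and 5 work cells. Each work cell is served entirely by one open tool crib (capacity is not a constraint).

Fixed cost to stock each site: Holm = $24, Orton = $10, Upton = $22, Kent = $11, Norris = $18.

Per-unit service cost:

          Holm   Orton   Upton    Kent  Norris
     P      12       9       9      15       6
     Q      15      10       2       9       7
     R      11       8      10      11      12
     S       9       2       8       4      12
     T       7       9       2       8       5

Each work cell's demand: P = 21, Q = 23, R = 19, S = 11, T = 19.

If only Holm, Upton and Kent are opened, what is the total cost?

Total cost: 564

Each work cell is assigned to its cheapest site among the open ones.
{Holm, Upton, Kent}: P→Upton 9·21=189, Q→Upton 2·23=46, R→Upton 10·19=190, S→Kent 4·11=44, T→Upton 2·19=38. Service 507; fixed 57; total 564.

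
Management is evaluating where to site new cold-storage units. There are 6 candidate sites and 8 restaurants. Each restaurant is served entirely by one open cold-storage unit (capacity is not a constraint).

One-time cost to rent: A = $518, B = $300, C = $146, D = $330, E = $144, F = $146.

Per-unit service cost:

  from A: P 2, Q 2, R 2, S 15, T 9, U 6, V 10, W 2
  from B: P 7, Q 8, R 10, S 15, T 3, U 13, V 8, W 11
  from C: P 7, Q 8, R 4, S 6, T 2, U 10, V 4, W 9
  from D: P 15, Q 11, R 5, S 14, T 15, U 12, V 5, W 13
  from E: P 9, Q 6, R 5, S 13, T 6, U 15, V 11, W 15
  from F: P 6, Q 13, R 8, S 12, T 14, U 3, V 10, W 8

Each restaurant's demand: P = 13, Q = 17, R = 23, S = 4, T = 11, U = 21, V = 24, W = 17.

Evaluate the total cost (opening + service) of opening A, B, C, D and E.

Each restaurant is assigned to its cheapest site among the open ones.
{A, B, C, D, E}: P→A 2·13=26, Q→A 2·17=34, R→A 2·23=46, S→C 6·4=24, T→C 2·11=22, U→A 6·21=126, V→C 4·24=96, W→A 2·17=34. Service 408; fixed 1438; total 1846.

Total cost: 1846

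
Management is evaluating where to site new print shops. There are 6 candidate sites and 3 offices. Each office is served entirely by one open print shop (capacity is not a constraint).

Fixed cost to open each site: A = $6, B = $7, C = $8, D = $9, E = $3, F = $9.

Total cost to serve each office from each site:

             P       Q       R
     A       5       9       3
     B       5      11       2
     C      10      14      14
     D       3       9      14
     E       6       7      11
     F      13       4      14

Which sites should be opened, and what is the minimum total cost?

Open A only; minimum total cost 23.

For any fixed open set, each office goes to its cheapest open site; total = fixed + service.
{A}: P→A 5, Q→A 9, R→A 3. Service 17; fixed 6; total 23.
{A, E}: service 15 + fixed 9 = 24
{B, E}: P→B 5, Q→E 7, R→B 2. Service 14; fixed 10; total 24.
{A, B, C, D, E, F}: P→D 3, Q→F 4, R→B 2. Service 9; fixed 42; total 51.
No other subset beats 23.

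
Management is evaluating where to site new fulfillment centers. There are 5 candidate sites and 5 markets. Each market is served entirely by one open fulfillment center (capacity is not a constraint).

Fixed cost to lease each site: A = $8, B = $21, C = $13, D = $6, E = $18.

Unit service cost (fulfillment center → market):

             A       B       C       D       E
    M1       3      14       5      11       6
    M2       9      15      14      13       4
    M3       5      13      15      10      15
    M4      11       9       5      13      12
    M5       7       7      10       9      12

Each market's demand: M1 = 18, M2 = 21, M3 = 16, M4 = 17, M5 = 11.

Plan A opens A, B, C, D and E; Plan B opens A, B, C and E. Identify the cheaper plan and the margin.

Plan B is cheaper by 6.

Plan A: {A, B, C, D, E}: M1→A 3·18=54, M2→E 4·21=84, M3→A 5·16=80, M4→C 5·17=85, M5→A 7·11=77. Service 380; fixed 66; total 446.
Plan B: {A, B, C, E}: M1→A 3·18=54, M2→E 4·21=84, M3→A 5·16=80, M4→C 5·17=85, M5→A 7·11=77. Service 380; fixed 60; total 440.
Difference: |446 − 440| = 6.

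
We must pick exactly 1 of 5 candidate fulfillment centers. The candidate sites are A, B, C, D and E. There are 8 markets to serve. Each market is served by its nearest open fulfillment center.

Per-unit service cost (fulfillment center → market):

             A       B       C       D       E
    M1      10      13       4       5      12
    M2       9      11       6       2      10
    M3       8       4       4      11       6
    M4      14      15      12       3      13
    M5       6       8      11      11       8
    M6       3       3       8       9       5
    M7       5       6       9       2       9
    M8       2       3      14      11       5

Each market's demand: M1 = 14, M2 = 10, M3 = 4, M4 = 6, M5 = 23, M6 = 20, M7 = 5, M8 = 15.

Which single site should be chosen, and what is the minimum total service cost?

Choose A only; total service cost 599.

With exactly 1 open, each market uses its cheapest among the chosen.
{A}: M1→A 10·14=140, M2→A 9·10=90, M3→A 8·4=32, M4→A 14·6=84, M5→A 6·23=138, M6→A 3·20=60, M7→A 5·5=25, M8→A 2·15=30. Service cost 599.
{B}: service cost 717
{D}: service cost 760
Among all 5 size-1 choices, {A} is lowest.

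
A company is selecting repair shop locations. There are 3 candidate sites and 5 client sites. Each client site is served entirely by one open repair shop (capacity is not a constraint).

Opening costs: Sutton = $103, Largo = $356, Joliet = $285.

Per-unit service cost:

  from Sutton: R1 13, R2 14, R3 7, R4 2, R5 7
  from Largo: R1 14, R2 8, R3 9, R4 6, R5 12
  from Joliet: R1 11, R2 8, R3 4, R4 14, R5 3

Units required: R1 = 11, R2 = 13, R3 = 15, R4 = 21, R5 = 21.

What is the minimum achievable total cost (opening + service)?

Minimum total cost: 722

For any fixed open set, each client site goes to its cheapest open site; total = fixed + service.
{Sutton}: R1→Sutton 13·11=143, R2→Sutton 14·13=182, R3→Sutton 7·15=105, R4→Sutton 2·21=42, R5→Sutton 7·21=147. Service 619; fixed 103; total 722.
{Sutton, Joliet}: service 390 + fixed 388 = 778
{Joliet}: R1→Joliet 11·11=121, R2→Joliet 8·13=104, R3→Joliet 4·15=60, R4→Joliet 14·21=294, R5→Joliet 3·21=63. Service 642; fixed 285; total 927.
{Sutton, Largo, Joliet}: R1→Joliet 11·11=121, R2→Largo 8·13=104, R3→Joliet 4·15=60, R4→Sutton 2·21=42, R5→Joliet 3·21=63. Service 390; fixed 744; total 1134.
No other subset beats 722.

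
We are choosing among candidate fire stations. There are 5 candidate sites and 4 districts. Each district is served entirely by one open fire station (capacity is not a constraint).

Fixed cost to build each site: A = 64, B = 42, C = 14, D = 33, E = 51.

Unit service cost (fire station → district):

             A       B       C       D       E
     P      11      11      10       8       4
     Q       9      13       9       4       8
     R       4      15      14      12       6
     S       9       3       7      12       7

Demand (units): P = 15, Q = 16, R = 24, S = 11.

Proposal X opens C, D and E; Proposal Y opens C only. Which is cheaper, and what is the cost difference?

Proposal X: {C, D, E}: P→E 4·15=60, Q→D 4·16=64, R→E 6·24=144, S→C 7·11=77. Service 345; fixed 98; total 443.
Proposal Y: {C}: P→C 10·15=150, Q→C 9·16=144, R→C 14·24=336, S→C 7·11=77. Service 707; fixed 14; total 721.
Difference: |443 − 721| = 278.

Proposal X is cheaper by 278.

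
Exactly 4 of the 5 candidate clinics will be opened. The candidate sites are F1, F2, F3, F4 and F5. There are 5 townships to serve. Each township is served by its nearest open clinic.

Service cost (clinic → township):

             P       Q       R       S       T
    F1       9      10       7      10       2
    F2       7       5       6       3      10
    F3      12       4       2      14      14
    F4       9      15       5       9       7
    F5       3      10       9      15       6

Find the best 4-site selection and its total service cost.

Choose F1, F2, F3 and F5; total service cost 14.

With exactly 4 open, each township uses its cheapest among the chosen.
{F1, F2, F3, F5}: P→F5 3, Q→F3 4, R→F3 2, S→F2 3, T→F1 2. Service cost 14.
{F1, F2, F3, F4}: service cost 18
{F1, F2, F4, F5}: service cost 18
Among all 5 size-4 choices, {F1, F2, F3, F5} is lowest.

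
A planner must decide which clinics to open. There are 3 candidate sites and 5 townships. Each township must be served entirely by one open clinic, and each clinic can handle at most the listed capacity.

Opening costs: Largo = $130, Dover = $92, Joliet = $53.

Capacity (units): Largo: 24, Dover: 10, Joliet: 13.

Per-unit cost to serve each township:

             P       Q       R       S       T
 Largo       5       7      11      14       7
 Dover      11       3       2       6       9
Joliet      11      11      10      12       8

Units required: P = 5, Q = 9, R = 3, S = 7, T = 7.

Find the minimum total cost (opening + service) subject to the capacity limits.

Minimum total cost: 407

Open {Largo, Dover}: P→Largo 5·5=25, Q→Largo 7·9=63, R→Dover 2·3=6, S→Dover 6·7=42, T→Largo 7·7=49.
Loads: Largo carries 21/24, Dover carries 10/10. Service 185; fixed 222; total 407.
Next best feasible plan costs 434.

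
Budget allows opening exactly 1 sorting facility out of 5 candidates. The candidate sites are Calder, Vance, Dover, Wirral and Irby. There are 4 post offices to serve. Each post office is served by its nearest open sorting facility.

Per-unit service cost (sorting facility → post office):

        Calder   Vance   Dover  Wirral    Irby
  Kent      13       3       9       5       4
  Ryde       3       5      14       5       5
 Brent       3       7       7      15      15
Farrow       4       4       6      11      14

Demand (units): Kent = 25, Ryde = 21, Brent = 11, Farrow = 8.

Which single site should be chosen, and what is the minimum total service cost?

Choose Vance only; total service cost 289.

With exactly 1 open, each post office uses its cheapest among the chosen.
{Vance}: Kent→Vance 3·25=75, Ryde→Vance 5·21=105, Brent→Vance 7·11=77, Farrow→Vance 4·8=32. Service cost 289.
{Calder}: service cost 453
{Irby}: service cost 482
Among all 5 size-1 choices, {Vance} is lowest.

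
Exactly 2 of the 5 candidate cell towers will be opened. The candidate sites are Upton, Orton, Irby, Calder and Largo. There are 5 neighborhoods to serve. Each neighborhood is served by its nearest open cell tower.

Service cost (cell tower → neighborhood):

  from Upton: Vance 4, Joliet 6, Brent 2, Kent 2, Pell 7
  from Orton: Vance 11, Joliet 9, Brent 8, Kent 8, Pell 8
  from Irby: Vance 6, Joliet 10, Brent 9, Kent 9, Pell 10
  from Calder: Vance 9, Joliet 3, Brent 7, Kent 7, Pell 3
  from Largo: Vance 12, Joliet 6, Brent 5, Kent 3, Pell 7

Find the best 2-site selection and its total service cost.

Choose Upton and Calder; total service cost 14.

With exactly 2 open, each neighborhood uses its cheapest among the chosen.
{Upton, Calder}: Vance→Upton 4, Joliet→Calder 3, Brent→Upton 2, Kent→Upton 2, Pell→Calder 3. Service cost 14.
{Upton, Orton}: service cost 21
{Upton, Irby}: service cost 21
Among all 10 size-2 choices, {Upton, Calder} is lowest.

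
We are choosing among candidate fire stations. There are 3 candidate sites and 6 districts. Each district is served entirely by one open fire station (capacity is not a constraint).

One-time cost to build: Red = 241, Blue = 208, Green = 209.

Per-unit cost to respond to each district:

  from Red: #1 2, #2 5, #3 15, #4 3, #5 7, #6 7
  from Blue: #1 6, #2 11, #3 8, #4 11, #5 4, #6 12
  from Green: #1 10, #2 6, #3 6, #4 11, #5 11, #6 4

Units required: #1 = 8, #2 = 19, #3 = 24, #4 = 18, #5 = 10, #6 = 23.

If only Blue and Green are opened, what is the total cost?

Total cost: 1053

Each district is assigned to its cheapest site among the open ones.
{Blue, Green}: #1→Blue 6·8=48, #2→Green 6·19=114, #3→Green 6·24=144, #4→Blue 11·18=198, #5→Blue 4·10=40, #6→Green 4·23=92. Service 636; fixed 417; total 1053.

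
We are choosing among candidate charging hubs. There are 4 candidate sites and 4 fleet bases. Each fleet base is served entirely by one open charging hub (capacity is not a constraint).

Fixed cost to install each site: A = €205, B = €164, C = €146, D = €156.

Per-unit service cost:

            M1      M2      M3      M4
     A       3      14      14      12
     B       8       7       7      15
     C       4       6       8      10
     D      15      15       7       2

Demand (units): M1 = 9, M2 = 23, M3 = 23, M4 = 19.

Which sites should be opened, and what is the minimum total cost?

For any fixed open set, each fleet base goes to its cheapest open site; total = fixed + service.
{C, D}: M1→C 4·9=36, M2→C 6·23=138, M3→D 7·23=161, M4→D 2·19=38. Service 373; fixed 302; total 675.
{C}: M1→C 4·9=36, M2→C 6·23=138, M3→C 8·23=184, M4→C 10·19=190. Service 548; fixed 146; total 694.
{B, D}: service 432 + fixed 320 = 752
{A, B, C, D}: M1→A 3·9=27, M2→C 6·23=138, M3→B 7·23=161, M4→D 2·19=38. Service 364; fixed 671; total 1035.
No other subset beats 675.

Open C and D; minimum total cost 675.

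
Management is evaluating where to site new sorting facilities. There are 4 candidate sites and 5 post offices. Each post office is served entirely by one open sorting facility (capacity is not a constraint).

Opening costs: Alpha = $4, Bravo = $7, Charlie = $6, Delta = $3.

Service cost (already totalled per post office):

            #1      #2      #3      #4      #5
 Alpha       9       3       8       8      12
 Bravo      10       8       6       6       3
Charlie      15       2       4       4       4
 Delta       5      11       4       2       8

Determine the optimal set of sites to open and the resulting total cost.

For any fixed open set, each post office goes to its cheapest open site; total = fixed + service.
{Charlie, Delta}: #1→Delta 5, #2→Charlie 2, #3→Charlie 4, #4→Delta 2, #5→Charlie 4. Service 17; fixed 9; total 26.
{Alpha, Delta}: service 22 + fixed 7 = 29
{Alpha, Charlie, Delta}: #1→Delta 5, #2→Charlie 2, #3→Charlie 4, #4→Delta 2, #5→Charlie 4. Service 17; fixed 13; total 30.
{Alpha, Bravo, Charlie, Delta}: #1→Delta 5, #2→Charlie 2, #3→Charlie 4, #4→Delta 2, #5→Bravo 3. Service 16; fixed 20; total 36.
No other subset beats 26.

Open Charlie and Delta; minimum total cost 26.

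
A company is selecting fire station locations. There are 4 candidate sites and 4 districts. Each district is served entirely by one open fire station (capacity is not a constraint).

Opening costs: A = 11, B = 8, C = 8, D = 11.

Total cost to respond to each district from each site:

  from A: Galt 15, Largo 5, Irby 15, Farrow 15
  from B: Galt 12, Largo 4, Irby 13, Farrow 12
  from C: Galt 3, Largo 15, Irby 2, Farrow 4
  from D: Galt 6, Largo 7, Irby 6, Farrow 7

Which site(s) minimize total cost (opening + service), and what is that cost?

Open B and C; minimum total cost 29.

For any fixed open set, each district goes to its cheapest open site; total = fixed + service.
{B, C}: Galt→C 3, Largo→B 4, Irby→C 2, Farrow→C 4. Service 13; fixed 16; total 29.
{C}: service 24 + fixed 8 = 32
{A, C}: service 14 + fixed 19 = 33
{A, B, C, D}: Galt→C 3, Largo→B 4, Irby→C 2, Farrow→C 4. Service 13; fixed 38; total 51.
No other subset beats 29.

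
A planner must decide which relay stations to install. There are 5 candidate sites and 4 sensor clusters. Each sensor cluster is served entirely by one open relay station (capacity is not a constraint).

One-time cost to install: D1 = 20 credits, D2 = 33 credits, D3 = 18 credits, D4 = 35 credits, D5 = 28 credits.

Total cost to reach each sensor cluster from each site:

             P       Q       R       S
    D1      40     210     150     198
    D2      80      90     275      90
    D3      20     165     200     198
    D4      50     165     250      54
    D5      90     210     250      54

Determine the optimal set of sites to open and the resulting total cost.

For any fixed open set, each sensor cluster goes to its cheapest open site; total = fixed + service.
{D1, D2, D3, D5}: P→D3 20, Q→D2 90, R→D1 150, S→D5 54. Service 314; fixed 99; total 413.
{D1, D2, D5}: service 334 + fixed 81 = 415
{D1, D2, D3, D4}: service 314 + fixed 106 = 420
{D1, D2, D3, D4, D5}: P→D3 20, Q→D2 90, R→D1 150, S→D4 54. Service 314; fixed 134; total 448.
No other subset beats 413.

Open D1, D2, D3 and D5; minimum total cost 413.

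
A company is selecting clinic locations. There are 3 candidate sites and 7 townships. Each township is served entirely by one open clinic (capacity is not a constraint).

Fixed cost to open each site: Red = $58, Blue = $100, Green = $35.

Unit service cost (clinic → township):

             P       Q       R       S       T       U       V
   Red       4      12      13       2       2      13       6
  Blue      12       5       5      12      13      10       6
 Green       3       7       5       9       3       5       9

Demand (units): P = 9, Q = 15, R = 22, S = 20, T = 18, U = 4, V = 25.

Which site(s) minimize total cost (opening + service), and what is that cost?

Open Red and Green; minimum total cost 581.

For any fixed open set, each township goes to its cheapest open site; total = fixed + service.
{Red, Green}: P→Green 3·9=27, Q→Green 7·15=105, R→Green 5·22=110, S→Red 2·20=40, T→Red 2·18=36, U→Green 5·4=20, V→Red 6·25=150. Service 488; fixed 93; total 581.
{Red, Blue}: service 487 + fixed 158 = 645
{Red, Blue, Green}: P→Green 3·9=27, Q→Blue 5·15=75, R→Blue 5·22=110, S→Red 2·20=40, T→Red 2·18=36, U→Green 5·4=20, V→Red 6·25=150. Service 458; fixed 193; total 651.
{Green}: service 721 + fixed 35 = 756
(All 7 nonempty subsets were checked; Red and Green is lowest.)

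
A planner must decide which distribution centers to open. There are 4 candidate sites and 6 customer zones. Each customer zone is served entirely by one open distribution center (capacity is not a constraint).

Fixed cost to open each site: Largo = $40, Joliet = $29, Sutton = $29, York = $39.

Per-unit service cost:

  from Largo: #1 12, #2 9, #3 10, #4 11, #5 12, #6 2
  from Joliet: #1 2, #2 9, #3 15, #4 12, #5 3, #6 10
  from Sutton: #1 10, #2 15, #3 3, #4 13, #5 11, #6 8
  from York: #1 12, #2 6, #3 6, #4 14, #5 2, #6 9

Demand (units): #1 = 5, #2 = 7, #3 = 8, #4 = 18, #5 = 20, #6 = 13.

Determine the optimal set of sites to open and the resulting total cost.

Open Largo, Joliet and York; minimum total cost 472.

For any fixed open set, each customer zone goes to its cheapest open site; total = fixed + service.
{Largo, Joliet, York}: #1→Joliet 2·5=10, #2→York 6·7=42, #3→York 6·8=48, #4→Largo 11·18=198, #5→York 2·20=40, #6→Largo 2·13=26. Service 364; fixed 108; total 472.
{Largo, Joliet, Sutton, York}: service 340 + fixed 137 = 477
{Largo, Joliet, Sutton}: service 381 + fixed 98 = 479
{Joliet}: #1→Joliet 2·5=10, #2→Joliet 9·7=63, #3→Joliet 15·8=120, #4→Joliet 12·18=216, #5→Joliet 3·20=60, #6→Joliet 10·13=130. Service 599; fixed 29; total 628.
No other subset beats 472.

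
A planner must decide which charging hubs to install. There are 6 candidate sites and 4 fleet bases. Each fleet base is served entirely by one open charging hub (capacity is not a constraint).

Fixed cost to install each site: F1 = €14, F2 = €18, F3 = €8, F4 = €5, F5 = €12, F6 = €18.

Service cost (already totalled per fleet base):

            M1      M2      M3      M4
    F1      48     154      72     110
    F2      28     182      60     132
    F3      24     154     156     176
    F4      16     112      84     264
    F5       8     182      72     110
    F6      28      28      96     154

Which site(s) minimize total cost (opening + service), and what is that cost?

Open F5 and F6; minimum total cost 248.

For any fixed open set, each fleet base goes to its cheapest open site; total = fixed + service.
{F5, F6}: M1→F5 8, M2→F6 28, M3→F5 72, M4→F5 110. Service 218; fixed 30; total 248.
{F4, F5, F6}: service 218 + fixed 35 = 253
{F2, F5, F6}: M1→F5 8, M2→F6 28, M3→F2 60, M4→F5 110. Service 206; fixed 48; total 254.
{F1, F2, F3, F4, F5, F6}: service 206 + fixed 75 = 281
No other subset beats 248.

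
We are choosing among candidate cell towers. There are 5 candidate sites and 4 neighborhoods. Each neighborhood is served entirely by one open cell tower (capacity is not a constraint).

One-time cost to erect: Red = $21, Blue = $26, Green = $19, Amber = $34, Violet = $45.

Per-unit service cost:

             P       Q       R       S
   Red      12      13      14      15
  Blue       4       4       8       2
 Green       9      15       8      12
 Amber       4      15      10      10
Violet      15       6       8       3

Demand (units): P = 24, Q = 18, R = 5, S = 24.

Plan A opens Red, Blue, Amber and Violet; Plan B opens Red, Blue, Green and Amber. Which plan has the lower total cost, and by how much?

Plan B is cheaper by 26.

Plan A: {Red, Blue, Amber, Violet}: P→Blue 4·24=96, Q→Blue 4·18=72, R→Blue 8·5=40, S→Blue 2·24=48. Service 256; fixed 126; total 382.
Plan B: {Red, Blue, Green, Amber}: P→Blue 4·24=96, Q→Blue 4·18=72, R→Blue 8·5=40, S→Blue 2·24=48. Service 256; fixed 100; total 356.
Difference: |382 − 356| = 26.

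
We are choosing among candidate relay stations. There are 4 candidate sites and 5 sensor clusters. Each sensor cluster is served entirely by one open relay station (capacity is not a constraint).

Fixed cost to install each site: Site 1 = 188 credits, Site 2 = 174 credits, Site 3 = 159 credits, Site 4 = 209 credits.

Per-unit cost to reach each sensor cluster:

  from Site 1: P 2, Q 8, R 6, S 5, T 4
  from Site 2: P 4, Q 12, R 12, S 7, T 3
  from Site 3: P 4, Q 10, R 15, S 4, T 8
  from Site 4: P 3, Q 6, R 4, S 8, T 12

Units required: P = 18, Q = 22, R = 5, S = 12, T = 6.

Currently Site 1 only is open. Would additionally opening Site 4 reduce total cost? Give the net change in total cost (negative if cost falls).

No — net change +155 (cost rises by 155).

Current service cost with {Site 1}: 326.
Adding Site 4: each sensor cluster re-picks its cheapest; new service cost 272, saving 54.
Extra fixed cost: 209. Net change = 209 − 54 = 155.
(Totals: 514 → 669.)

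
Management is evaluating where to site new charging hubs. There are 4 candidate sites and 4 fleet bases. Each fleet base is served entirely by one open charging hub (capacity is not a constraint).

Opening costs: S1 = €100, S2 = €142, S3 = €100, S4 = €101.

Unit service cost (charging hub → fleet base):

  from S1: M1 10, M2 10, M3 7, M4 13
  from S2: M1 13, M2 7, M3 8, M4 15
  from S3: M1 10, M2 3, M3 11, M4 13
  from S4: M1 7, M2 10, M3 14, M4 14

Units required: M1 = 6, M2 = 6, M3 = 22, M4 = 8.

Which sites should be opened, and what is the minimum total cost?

Open S1 only; minimum total cost 478.

For any fixed open set, each fleet base goes to its cheapest open site; total = fixed + service.
{S1}: M1→S1 10·6=60, M2→S1 10·6=60, M3→S1 7·22=154, M4→S1 13·8=104. Service 378; fixed 100; total 478.
{S3}: M1→S3 10·6=60, M2→S3 3·6=18, M3→S3 11·22=242, M4→S3 13·8=104. Service 424; fixed 100; total 524.
{S1, S3}: service 336 + fixed 200 = 536
{S1, S2, S3, S4}: service 318 + fixed 443 = 761
No other subset beats 478.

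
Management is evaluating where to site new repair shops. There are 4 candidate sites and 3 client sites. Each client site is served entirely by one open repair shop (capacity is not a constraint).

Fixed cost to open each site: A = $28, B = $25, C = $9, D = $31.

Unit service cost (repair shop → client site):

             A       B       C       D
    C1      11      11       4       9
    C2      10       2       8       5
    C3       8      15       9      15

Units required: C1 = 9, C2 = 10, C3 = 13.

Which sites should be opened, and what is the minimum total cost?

For any fixed open set, each client site goes to its cheapest open site; total = fixed + service.
{B, C}: C1→C 4·9=36, C2→B 2·10=20, C3→C 9·13=117. Service 173; fixed 34; total 207.
{A, B, C}: C1→C 4·9=36, C2→B 2·10=20, C3→A 8·13=104. Service 160; fixed 62; total 222.
{B, C, D}: service 173 + fixed 65 = 238
{A, B, C, D}: C1→C 4·9=36, C2→B 2·10=20, C3→A 8·13=104. Service 160; fixed 93; total 253.
(All 15 nonempty subsets were checked; B and C is lowest.)

Open B and C; minimum total cost 207.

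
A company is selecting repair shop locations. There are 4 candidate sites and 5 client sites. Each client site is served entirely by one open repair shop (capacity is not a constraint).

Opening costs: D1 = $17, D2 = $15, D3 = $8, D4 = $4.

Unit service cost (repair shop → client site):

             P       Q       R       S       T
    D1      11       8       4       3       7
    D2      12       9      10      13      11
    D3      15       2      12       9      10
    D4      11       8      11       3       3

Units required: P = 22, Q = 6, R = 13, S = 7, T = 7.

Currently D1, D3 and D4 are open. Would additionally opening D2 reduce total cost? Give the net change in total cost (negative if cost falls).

No — net change +15 (cost rises by 15).

Current service cost with {D1, D3, D4}: 348.
Adding D2: each client site re-picks its cheapest; new service cost 348, saving 0.
Extra fixed cost: 15. Net change = 15 − 0 = 15.
(Totals: 377 → 392.)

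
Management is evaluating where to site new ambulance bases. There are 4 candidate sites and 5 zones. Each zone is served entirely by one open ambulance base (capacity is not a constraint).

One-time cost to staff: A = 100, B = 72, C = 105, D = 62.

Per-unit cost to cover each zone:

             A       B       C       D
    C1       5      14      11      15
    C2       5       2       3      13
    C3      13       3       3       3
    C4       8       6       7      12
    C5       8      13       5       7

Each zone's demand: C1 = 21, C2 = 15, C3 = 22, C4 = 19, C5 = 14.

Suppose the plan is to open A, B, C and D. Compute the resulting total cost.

Total cost: 724

Each zone is assigned to its cheapest site among the open ones.
{A, B, C, D}: C1→A 5·21=105, C2→B 2·15=30, C3→B 3·22=66, C4→B 6·19=114, C5→C 5·14=70. Service 385; fixed 339; total 724.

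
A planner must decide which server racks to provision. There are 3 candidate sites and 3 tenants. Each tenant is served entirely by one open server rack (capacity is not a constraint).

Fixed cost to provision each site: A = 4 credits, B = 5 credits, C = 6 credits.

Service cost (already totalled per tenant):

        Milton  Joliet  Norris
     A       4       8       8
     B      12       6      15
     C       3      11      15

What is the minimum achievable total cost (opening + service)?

Minimum total cost: 24

For any fixed open set, each tenant goes to its cheapest open site; total = fixed + service.
{A}: Milton→A 4, Joliet→A 8, Norris→A 8. Service 20; fixed 4; total 24.
{A, B}: Milton→A 4, Joliet→B 6, Norris→A 8. Service 18; fixed 9; total 27.
{A, C}: Milton→C 3, Joliet→A 8, Norris→A 8. Service 19; fixed 10; total 29.
{A, B, C}: Milton→C 3, Joliet→B 6, Norris→A 8. Service 17; fixed 15; total 32.
No other subset beats 24.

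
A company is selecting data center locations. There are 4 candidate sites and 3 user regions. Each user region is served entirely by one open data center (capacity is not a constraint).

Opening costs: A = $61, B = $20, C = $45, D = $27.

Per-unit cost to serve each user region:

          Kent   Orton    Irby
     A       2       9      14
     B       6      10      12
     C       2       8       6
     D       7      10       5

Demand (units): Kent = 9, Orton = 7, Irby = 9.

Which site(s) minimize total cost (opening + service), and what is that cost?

For any fixed open set, each user region goes to its cheapest open site; total = fixed + service.
{C}: Kent→C 2·9=18, Orton→C 8·7=56, Irby→C 6·9=54. Service 128; fixed 45; total 173.
{C, D}: service 119 + fixed 72 = 191
{B, C}: service 128 + fixed 65 = 193
{A, B, C, D}: service 119 + fixed 153 = 272
No other subset beats 173.

Open C only; minimum total cost 173.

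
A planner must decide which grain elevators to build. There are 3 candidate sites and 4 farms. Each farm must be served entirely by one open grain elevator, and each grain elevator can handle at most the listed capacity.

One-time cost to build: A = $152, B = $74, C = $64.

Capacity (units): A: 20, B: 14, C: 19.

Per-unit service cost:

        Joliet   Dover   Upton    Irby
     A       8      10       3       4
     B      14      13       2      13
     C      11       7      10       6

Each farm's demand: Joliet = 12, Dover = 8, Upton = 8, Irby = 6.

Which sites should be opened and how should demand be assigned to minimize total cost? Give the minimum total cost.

Open {A, C}: Joliet→A 8·12=96, Dover→C 7·8=56, Upton→A 3·8=24, Irby→C 6·6=36.
Loads: A carries 20/20, C carries 14/19. Service 212; fixed 216; total 428.
Next best feasible plan costs 472.

Minimum total cost: 428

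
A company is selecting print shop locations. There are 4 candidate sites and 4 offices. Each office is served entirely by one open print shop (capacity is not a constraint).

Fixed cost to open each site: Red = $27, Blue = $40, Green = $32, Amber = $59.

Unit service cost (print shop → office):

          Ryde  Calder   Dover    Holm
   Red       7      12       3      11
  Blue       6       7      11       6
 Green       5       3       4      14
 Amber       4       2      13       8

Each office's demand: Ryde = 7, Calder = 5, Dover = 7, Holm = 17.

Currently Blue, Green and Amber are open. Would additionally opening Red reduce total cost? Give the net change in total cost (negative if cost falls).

No — net change +20 (cost rises by 20).

Current service cost with {Blue, Green, Amber}: 168.
Adding Red: each office re-picks its cheapest; new service cost 161, saving 7.
Extra fixed cost: 27. Net change = 27 − 7 = 20.
(Totals: 299 → 319.)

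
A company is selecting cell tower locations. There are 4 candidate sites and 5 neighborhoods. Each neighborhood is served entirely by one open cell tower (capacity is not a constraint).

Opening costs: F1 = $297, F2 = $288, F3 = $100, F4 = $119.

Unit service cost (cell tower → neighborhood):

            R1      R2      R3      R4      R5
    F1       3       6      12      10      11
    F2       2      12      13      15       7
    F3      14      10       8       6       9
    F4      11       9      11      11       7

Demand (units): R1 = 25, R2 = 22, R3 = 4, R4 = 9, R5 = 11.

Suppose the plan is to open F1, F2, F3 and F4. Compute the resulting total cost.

Total cost: 1149

Each neighborhood is assigned to its cheapest site among the open ones.
{F1, F2, F3, F4}: R1→F2 2·25=50, R2→F1 6·22=132, R3→F3 8·4=32, R4→F3 6·9=54, R5→F2 7·11=77. Service 345; fixed 804; total 1149.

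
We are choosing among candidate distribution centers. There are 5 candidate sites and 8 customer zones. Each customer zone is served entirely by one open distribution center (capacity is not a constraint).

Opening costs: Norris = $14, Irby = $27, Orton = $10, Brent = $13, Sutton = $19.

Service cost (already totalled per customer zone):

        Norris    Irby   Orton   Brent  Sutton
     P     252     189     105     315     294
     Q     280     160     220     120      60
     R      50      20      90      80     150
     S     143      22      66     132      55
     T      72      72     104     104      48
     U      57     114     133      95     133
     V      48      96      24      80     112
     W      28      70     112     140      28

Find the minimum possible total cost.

For any fixed open set, each customer zone goes to its cheapest open site; total = fixed + service.
{Norris, Irby, Orton, Sutton}: P→Orton 105, Q→Sutton 60, R→Irby 20, S→Irby 22, T→Sutton 48, U→Norris 57, V→Orton 24, W→Norris 28. Service 364; fixed 70; total 434.
{Norris, Irby, Orton, Brent, Sutton}: service 364 + fixed 83 = 447
{Norris, Orton, Sutton}: service 427 + fixed 43 = 470
{Orton}: P→Orton 105, Q→Orton 220, R→Orton 90, S→Orton 66, T→Orton 104, U→Orton 133, V→Orton 24, W→Orton 112. Service 854; fixed 10; total 864.
No other subset beats 434.

Minimum total cost: 434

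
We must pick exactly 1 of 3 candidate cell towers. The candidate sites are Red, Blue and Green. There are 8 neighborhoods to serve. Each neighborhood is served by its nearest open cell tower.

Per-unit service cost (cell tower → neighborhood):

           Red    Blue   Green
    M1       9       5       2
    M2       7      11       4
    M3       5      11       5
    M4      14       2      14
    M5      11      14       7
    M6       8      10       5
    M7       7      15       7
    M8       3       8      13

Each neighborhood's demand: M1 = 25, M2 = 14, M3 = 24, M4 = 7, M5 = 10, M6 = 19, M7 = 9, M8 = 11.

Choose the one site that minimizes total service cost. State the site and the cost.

Choose Green only; total service cost 695.

With exactly 1 open, each neighborhood uses its cheapest among the chosen.
{Green}: M1→Green 2·25=50, M2→Green 4·14=56, M3→Green 5·24=120, M4→Green 14·7=98, M5→Green 7·10=70, M6→Green 5·19=95, M7→Green 7·9=63, M8→Green 13·11=143. Service cost 695.
{Red}: service cost 899
{Blue}: service cost 1110
Among all 3 size-1 choices, {Green} is lowest.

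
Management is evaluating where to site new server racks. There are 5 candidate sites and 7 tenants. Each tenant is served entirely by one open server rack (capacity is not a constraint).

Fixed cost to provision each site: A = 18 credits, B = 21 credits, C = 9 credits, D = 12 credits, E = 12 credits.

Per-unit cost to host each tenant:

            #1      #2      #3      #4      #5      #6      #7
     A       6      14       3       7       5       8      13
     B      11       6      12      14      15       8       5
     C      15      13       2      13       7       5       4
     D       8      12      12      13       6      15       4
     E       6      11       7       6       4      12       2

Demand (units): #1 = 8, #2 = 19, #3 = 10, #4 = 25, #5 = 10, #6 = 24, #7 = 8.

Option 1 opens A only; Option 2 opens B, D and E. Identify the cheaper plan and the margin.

Option 2 is cheaper by 208.

Option 1: {A}: #1→A 6·8=48, #2→A 14·19=266, #3→A 3·10=30, #4→A 7·25=175, #5→A 5·10=50, #6→A 8·24=192, #7→A 13·8=104. Service 865; fixed 18; total 883.
Option 2: {B, D, E}: #1→E 6·8=48, #2→B 6·19=114, #3→E 7·10=70, #4→E 6·25=150, #5→E 4·10=40, #6→B 8·24=192, #7→E 2·8=16. Service 630; fixed 45; total 675.
Difference: |883 − 675| = 208.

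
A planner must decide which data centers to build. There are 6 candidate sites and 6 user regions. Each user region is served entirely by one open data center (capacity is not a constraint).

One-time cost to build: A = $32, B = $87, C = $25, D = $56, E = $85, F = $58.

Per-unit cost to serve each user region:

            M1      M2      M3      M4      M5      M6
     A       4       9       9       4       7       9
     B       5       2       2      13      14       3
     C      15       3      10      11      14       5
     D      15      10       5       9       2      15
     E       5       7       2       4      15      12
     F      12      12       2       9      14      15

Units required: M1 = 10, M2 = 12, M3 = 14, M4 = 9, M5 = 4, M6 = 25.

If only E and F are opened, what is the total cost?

Each user region is assigned to its cheapest site among the open ones.
{E, F}: M1→E 5·10=50, M2→E 7·12=84, M3→E 2·14=28, M4→E 4·9=36, M5→F 14·4=56, M6→E 12·25=300. Service 554; fixed 143; total 697.

Total cost: 697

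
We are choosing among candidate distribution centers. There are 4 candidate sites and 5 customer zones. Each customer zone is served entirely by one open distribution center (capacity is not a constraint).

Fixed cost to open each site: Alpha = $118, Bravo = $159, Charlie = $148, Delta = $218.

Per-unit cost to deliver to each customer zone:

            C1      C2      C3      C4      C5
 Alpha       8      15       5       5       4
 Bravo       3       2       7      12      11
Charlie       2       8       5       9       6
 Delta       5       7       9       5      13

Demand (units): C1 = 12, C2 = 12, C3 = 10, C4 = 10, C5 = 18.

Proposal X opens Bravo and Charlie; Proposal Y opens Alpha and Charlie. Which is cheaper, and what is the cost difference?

Proposal Y is cheaper by 45.

Proposal X: {Bravo, Charlie}: C1→Charlie 2·12=24, C2→Bravo 2·12=24, C3→Charlie 5·10=50, C4→Charlie 9·10=90, C5→Charlie 6·18=108. Service 296; fixed 307; total 603.
Proposal Y: {Alpha, Charlie}: C1→Charlie 2·12=24, C2→Charlie 8·12=96, C3→Alpha 5·10=50, C4→Alpha 5·10=50, C5→Alpha 4·18=72. Service 292; fixed 266; total 558.
Difference: |603 − 558| = 45.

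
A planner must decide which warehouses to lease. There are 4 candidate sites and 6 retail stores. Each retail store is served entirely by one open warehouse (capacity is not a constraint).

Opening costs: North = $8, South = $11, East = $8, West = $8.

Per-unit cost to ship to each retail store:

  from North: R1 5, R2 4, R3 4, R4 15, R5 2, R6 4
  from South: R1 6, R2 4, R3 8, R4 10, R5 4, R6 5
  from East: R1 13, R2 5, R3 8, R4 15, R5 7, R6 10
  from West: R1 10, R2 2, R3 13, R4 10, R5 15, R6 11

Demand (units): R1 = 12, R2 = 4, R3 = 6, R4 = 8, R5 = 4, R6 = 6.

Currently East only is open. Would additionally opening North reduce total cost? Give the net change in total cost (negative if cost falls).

Yes — net change −172 (cost falls by 172).

Current service cost with {East}: 432.
Adding North: each retail store re-picks its cheapest; new service cost 252, saving 180.
Extra fixed cost: 8. Net change = 8 − 180 = -172.
(Totals: 440 → 268.)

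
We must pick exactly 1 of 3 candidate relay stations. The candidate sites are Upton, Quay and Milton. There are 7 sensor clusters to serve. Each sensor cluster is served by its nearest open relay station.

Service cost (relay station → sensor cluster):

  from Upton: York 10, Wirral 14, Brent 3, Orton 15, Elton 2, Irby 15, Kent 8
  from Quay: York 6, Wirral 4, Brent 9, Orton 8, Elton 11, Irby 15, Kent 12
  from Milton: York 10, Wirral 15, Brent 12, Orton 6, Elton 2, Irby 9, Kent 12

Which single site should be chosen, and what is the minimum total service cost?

With exactly 1 open, each sensor cluster uses its cheapest among the chosen.
{Quay}: York→Quay 6, Wirral→Quay 4, Brent→Quay 9, Orton→Quay 8, Elton→Quay 11, Irby→Quay 15, Kent→Quay 12. Service cost 65.
{Milton}: service cost 66
{Upton}: service cost 67
Among all 3 size-1 choices, {Quay} is lowest.

Choose Quay only; total service cost 65.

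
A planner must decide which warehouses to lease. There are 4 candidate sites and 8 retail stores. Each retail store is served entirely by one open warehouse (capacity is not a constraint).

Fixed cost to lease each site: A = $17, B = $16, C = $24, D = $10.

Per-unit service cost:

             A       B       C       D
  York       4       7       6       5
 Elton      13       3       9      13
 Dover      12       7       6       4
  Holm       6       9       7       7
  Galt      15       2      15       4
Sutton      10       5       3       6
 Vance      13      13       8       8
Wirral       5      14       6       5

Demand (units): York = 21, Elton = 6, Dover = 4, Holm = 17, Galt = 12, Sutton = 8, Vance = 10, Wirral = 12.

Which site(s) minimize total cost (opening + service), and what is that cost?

For any fixed open set, each retail store goes to its cheapest open site; total = fixed + service.
{A, B, D}: York→A 4·21=84, Elton→B 3·6=18, Dover→D 4·4=16, Holm→A 6·17=102, Galt→B 2·12=24, Sutton→B 5·8=40, Vance→D 8·10=80, Wirral→A 5·12=60. Service 424; fixed 43; total 467.
{A, B, C}: service 416 + fixed 57 = 473
{A, B, C, D}: service 408 + fixed 67 = 475
{D}: service 554 + fixed 10 = 564
No other subset beats 467.

Open A, B and D; minimum total cost 467.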